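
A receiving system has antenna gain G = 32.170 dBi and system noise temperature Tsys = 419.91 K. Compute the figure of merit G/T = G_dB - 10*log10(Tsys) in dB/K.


G/T = 32.170 - 10*log10(419.91) = 32.170 - 26.23156 = 5.938 dB/K

5.938 dB/K


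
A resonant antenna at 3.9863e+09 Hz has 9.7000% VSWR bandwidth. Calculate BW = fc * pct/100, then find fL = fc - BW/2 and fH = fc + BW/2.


BW = 3.9863e+09 * 9.7000/100 = 3.866711e+08 Hz
fL = 3.9863e+09 - 3.866711e+08/2 = 3.793e+09 Hz
fH = 3.9863e+09 + 3.866711e+08/2 = 4.180e+09 Hz

BW=3.867e+08 Hz, fL=3.793e+09 Hz, fH=4.180e+09 Hz


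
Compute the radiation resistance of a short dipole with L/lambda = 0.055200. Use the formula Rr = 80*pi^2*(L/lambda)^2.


Rr = 80 * pi^2 * (0.055200)^2 = 80 * 9.869604 * 3.047040e-03 = 2.406 ohm

2.406 ohm


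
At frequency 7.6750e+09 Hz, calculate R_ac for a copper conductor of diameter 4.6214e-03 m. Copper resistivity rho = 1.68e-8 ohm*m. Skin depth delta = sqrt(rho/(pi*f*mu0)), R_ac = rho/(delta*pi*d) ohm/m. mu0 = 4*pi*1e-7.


delta = sqrt(1.68e-8 / (pi * 7.6750e+09 * 4*pi*1e-7)) = 7.446215e-07 m
R_ac = 1.68e-8 / (7.446215e-07 * pi * 4.6214e-03) = 1.554 ohm/m

1.554 ohm/m


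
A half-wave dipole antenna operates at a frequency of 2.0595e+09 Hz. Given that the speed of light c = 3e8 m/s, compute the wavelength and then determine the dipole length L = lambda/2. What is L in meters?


lambda = c / f = 3.0000e+08 / 2.0595e+09 = 0.1456664 m
L = lambda / 2 = 0.1456664 / 2 = 0.07283 m

0.07283 m


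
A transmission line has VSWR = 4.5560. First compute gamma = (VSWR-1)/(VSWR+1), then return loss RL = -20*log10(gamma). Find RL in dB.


gamma = (4.5560 - 1) / (4.5560 + 1) = 0.6400288
RL = -20 * log10(0.6400288) = 3.876 dB

3.876 dB


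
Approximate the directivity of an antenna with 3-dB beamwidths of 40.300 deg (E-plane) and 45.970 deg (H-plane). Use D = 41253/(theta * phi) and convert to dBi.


D_linear = 41253 / (40.300 * 45.970) = 22.26773
D_dBi = 10 * log10(22.26773) = 13.48 dBi

13.48 dBi


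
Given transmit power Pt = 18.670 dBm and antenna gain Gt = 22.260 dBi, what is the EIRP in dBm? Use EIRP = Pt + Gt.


EIRP = Pt + Gt = 18.670 + 22.260 = 40.93 dBm

40.93 dBm


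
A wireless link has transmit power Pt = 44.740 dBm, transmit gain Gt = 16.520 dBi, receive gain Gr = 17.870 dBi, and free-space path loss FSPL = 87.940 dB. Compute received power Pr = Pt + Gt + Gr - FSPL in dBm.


Pr = 44.740 + 16.520 + 17.870 - 87.940 = -8.81 dBm

-8.81 dBm


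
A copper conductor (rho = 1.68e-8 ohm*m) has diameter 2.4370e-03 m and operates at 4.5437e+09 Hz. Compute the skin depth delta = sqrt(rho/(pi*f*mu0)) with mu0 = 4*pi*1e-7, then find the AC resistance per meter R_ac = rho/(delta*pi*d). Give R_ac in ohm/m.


delta = sqrt(1.68e-8 / (pi * 4.5437e+09 * 4*pi*1e-7)) = 9.677651e-07 m
R_ac = 1.68e-8 / (9.677651e-07 * pi * 2.4370e-03) = 2.267 ohm/m

2.267 ohm/m


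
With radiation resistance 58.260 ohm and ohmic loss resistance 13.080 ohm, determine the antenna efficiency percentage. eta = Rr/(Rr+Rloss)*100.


eta = 58.260 / (58.260 + 13.080) * 100 = 81.67%

81.67%


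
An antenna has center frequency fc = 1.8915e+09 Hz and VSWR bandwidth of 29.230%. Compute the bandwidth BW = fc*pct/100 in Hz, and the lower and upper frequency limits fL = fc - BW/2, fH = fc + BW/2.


BW = 1.8915e+09 * 29.230/100 = 5.528854e+08 Hz
fL = 1.8915e+09 - 5.528854e+08/2 = 1.615e+09 Hz
fH = 1.8915e+09 + 5.528854e+08/2 = 2.168e+09 Hz

BW=5.529e+08 Hz, fL=1.615e+09 Hz, fH=2.168e+09 Hz


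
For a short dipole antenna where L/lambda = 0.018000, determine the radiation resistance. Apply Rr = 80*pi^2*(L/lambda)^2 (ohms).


Rr = 80 * pi^2 * (0.018000)^2 = 80 * 9.869604 * 3.240000e-04 = 0.2558 ohm

0.2558 ohm


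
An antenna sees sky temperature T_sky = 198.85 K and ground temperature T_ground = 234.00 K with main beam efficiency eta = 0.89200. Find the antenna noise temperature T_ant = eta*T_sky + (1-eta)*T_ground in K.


T_ant = 0.89200 * 198.85 + (1 - 0.89200) * 234.00 = 202.6 K

202.6 K


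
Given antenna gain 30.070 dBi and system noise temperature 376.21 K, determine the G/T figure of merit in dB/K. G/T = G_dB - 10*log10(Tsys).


G/T = 30.070 - 10*log10(376.21) = 30.070 - 25.75430 = 4.316 dB/K

4.316 dB/K


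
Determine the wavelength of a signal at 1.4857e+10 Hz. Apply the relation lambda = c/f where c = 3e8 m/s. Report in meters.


lambda = c / f = 3.0000e+08 / 1.4857e+10 = 0.02019 m

0.02019 m


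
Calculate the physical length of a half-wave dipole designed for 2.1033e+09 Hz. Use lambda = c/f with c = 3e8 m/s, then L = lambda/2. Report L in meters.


lambda = c / f = 3.0000e+08 / 2.1033e+09 = 0.1426330 m
L = lambda / 2 = 0.1426330 / 2 = 0.07132 m

0.07132 m


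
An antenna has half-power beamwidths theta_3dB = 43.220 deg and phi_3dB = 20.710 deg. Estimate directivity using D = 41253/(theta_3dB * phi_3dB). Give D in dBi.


D_linear = 41253 / (43.220 * 20.710) = 46.08830
D_dBi = 10 * log10(46.08830) = 16.64 dBi

16.64 dBi


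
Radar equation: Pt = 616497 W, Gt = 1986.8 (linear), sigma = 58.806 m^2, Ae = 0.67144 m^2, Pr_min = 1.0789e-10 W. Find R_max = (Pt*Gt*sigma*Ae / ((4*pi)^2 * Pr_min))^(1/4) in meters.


R^4 = 616497*1986.8*58.806*0.67144 / ((4*pi)^2 * 1.0789e-10) = 2.838658e+18
R_max = 2.838658e+18^0.25 = 41047 m

41047 m


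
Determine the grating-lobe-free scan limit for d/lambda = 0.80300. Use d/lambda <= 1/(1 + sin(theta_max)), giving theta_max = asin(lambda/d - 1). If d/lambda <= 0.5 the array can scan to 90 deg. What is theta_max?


lambda/d - 1 = 1/0.80300 - 1 = 0.2453300
theta_max = asin(0.2453300) = 14.20 deg

14.20 deg


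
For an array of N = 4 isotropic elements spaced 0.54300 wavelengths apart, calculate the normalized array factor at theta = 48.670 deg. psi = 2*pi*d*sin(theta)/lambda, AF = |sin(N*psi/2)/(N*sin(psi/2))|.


psi = 2*pi*0.54300*sin(48.670 deg) = 2.561961 rad
AF = |sin(4*2.561961/2) / (4*sin(2.561961/2))| = 0.2391

0.2391


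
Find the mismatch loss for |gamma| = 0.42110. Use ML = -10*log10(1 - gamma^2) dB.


ML = -10 * log10(1 - 0.42110^2) = -10 * log10(0.82267479) = 0.8477 dB

0.8477 dB


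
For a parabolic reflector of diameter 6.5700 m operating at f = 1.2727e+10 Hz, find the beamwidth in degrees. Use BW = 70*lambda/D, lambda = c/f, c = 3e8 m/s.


lambda = c / f = 3.0000e+08 / 1.2727e+10 = 0.02357193 m
BW = 70 * 0.02357193 / 6.5700 = 0.2511 deg

0.2511 deg


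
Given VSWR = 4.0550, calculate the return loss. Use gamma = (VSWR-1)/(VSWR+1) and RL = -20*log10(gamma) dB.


gamma = (4.0550 - 1) / (4.0550 + 1) = 0.6043521
RL = -20 * log10(0.6043521) = 4.374 dB

4.374 dB


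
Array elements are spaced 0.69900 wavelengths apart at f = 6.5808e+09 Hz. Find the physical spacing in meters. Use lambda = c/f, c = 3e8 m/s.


lambda = c / f = 3.0000e+08 / 6.5808e+09 = 0.04558716 m
d = 0.69900 * 0.04558716 = 0.03187 m

0.03187 m


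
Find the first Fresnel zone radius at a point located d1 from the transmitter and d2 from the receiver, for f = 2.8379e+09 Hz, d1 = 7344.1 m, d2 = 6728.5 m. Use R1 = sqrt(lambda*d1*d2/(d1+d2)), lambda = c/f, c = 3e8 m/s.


lambda = c / f = 3.0000e+08 / 2.8379e+09 = 0.1057120 m
R1 = sqrt(0.1057120 * 7344.1 * 6728.5 / (7344.1 + 6728.5)) = 19.27 m

19.27 m


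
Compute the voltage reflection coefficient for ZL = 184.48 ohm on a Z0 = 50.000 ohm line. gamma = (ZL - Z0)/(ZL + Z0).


gamma = (184.48 - 50.000) / (184.48 + 50.000) = 0.5735

0.5735


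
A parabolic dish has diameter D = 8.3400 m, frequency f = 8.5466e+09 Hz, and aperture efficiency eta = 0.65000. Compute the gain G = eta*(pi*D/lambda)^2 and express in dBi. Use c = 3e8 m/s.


lambda = c / f = 3.0000e+08 / 8.5466e+09 = 0.03510168 m
G_linear = 0.65000 * (pi * 8.3400 / 0.03510168)^2 = 362150.8
G_dBi = 10 * log10(362150.8) = 55.59 dBi

55.59 dBi


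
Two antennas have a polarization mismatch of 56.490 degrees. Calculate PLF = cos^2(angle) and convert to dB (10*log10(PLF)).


PLF_linear = cos^2(56.490 deg) = 0.3047951
PLF_dB = 10 * log10(0.3047951) = -5.160 dB

-5.160 dB


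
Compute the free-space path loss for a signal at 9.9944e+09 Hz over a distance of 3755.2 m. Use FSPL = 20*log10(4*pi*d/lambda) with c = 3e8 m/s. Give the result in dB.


lambda = c / f = 3.0000e+08 / 9.9944e+09 = 0.03001681 m
FSPL = 20 * log10(4*pi*3755.2/0.03001681) = 123.9 dB

123.9 dB


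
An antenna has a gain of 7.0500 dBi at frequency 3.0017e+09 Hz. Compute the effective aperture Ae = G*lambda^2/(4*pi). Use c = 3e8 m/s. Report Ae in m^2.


lambda = c / f = 3.0000e+08 / 3.0017e+09 = 0.09994337 m
G_linear = 10^(7.0500/10) = 5.069907
Ae = G_linear * lambda^2 / (4*pi) = 5.069907 * 0.09994337^2 / (4*pi) = 4.030e-03 m^2

4.030e-03 m^2


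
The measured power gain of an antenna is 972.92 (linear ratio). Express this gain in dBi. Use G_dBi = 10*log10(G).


G_dBi = 10 * log10(972.92) = 29.88 dBi

29.88 dBi


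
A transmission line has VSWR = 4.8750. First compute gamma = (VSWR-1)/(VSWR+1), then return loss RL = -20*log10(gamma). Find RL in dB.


gamma = (4.8750 - 1) / (4.8750 + 1) = 0.6595745
RL = -20 * log10(0.6595745) = 3.615 dB

3.615 dB


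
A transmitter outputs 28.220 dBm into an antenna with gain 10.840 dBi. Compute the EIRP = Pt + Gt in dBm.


EIRP = Pt + Gt = 28.220 + 10.840 = 39.06 dBm

39.06 dBm


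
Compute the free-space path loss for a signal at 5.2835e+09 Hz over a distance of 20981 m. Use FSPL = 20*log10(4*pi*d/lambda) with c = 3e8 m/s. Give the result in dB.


lambda = c / f = 3.0000e+08 / 5.2835e+09 = 0.05678054 m
FSPL = 20 * log10(4*pi*20981/0.05678054) = 133.3 dB

133.3 dB


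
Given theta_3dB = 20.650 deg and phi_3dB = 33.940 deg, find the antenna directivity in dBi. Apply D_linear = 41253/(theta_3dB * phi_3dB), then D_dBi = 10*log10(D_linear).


D_linear = 41253 / (20.650 * 33.940) = 58.86046
D_dBi = 10 * log10(58.86046) = 17.70 dBi

17.70 dBi


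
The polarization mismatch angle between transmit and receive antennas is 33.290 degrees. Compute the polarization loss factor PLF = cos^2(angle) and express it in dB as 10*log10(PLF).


PLF_linear = cos^2(33.290 deg) = 0.6987341
PLF_dB = 10 * log10(0.6987341) = -1.557 dB

-1.557 dB


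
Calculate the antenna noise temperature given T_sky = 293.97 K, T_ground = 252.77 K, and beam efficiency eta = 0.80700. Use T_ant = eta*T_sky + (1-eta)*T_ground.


T_ant = 0.80700 * 293.97 + (1 - 0.80700) * 252.77 = 286.0 K

286.0 K


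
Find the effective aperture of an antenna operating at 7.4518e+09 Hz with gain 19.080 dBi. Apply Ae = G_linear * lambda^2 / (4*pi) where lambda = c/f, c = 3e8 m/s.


lambda = c / f = 3.0000e+08 / 7.4518e+09 = 0.04025873 m
G_linear = 10^(19.080/10) = 80.90959
Ae = G_linear * lambda^2 / (4*pi) = 80.90959 * 0.04025873^2 / (4*pi) = 0.01044 m^2

0.01044 m^2


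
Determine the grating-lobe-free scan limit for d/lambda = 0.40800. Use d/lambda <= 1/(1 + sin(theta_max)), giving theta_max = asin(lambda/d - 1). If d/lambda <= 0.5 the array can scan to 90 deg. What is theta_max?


lambda/d - 1 = 1/0.40800 - 1 = 1.450980 >= 1
d/lambda <= 0.5, so the array can scan to endfire without grating lobes: theta_max = 90 deg

90 deg


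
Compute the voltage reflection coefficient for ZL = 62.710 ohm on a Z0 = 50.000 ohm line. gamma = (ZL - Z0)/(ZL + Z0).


gamma = (62.710 - 50.000) / (62.710 + 50.000) = 0.1128

0.1128


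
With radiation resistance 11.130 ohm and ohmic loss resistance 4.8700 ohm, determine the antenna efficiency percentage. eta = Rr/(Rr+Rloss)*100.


eta = 11.130 / (11.130 + 4.8700) * 100 = 69.56%

69.56%


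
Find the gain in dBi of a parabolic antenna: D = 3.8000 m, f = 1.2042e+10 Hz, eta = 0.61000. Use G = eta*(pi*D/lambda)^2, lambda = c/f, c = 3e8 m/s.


lambda = c / f = 3.0000e+08 / 1.2042e+10 = 0.02491281 m
G_linear = 0.61000 * (pi * 3.8000 / 0.02491281)^2 = 140072.0
G_dBi = 10 * log10(140072.0) = 51.46 dBi

51.46 dBi


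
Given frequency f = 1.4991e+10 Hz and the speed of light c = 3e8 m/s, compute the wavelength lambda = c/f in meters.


lambda = c / f = 3.0000e+08 / 1.4991e+10 = 0.02001 m

0.02001 m


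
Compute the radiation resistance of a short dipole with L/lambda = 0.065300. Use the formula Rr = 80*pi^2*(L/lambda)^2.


Rr = 80 * pi^2 * (0.065300)^2 = 80 * 9.869604 * 4.264090e-03 = 3.367 ohm

3.367 ohm


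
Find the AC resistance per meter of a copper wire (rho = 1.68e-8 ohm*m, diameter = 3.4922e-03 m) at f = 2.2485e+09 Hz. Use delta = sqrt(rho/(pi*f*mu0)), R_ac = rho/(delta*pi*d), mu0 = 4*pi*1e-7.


delta = sqrt(1.68e-8 / (pi * 2.2485e+09 * 4*pi*1e-7)) = 1.375715e-06 m
R_ac = 1.68e-8 / (1.375715e-06 * pi * 3.4922e-03) = 1.113 ohm/m

1.113 ohm/m


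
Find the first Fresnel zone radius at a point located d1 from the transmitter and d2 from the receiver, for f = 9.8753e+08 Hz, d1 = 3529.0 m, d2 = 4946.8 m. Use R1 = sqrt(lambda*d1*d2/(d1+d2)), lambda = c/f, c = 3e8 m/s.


lambda = c / f = 3.0000e+08 / 9.8753e+08 = 0.3037882 m
R1 = sqrt(0.3037882 * 3529.0 * 4946.8 / (3529.0 + 4946.8)) = 25.01 m

25.01 m


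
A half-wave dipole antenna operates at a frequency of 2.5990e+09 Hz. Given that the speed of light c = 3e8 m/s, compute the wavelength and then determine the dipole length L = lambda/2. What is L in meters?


lambda = c / f = 3.0000e+08 / 2.5990e+09 = 0.1154290 m
L = lambda / 2 = 0.1154290 / 2 = 0.05771 m

0.05771 m


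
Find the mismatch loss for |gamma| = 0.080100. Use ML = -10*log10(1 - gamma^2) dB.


ML = -10 * log10(1 - 0.080100^2) = -10 * log10(0.99358399) = 0.02795 dB

0.02795 dB


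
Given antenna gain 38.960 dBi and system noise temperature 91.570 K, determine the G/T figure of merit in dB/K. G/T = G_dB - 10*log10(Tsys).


G/T = 38.960 - 10*log10(91.570) = 38.960 - 19.61753 = 19.34 dB/K

19.34 dB/K


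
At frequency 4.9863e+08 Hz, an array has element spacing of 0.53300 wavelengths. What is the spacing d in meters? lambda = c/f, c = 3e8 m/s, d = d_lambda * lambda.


lambda = c / f = 3.0000e+08 / 4.9863e+08 = 0.6016485 m
d = 0.53300 * 0.6016485 = 0.3207 m

0.3207 m


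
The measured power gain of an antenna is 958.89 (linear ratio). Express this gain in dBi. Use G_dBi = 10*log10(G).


G_dBi = 10 * log10(958.89) = 29.82 dBi

29.82 dBi


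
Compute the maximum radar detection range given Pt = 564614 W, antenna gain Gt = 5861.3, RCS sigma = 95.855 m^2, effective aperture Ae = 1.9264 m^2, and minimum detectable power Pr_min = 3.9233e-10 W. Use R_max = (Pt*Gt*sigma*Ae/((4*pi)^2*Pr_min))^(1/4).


R^4 = 564614*5861.3*95.855*1.9264 / ((4*pi)^2 * 3.9233e-10) = 9.863603e+18
R_max = 9.863603e+18^0.25 = 56041 m

56041 m


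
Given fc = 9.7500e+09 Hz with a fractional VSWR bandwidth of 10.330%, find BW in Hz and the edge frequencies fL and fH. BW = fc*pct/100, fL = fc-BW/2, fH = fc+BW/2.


BW = 9.7500e+09 * 10.330/100 = 1.007175e+09 Hz
fL = 9.7500e+09 - 1.007175e+09/2 = 9.246e+09 Hz
fH = 9.7500e+09 + 1.007175e+09/2 = 1.025e+10 Hz

BW=1.007e+09 Hz, fL=9.246e+09 Hz, fH=1.025e+10 Hz


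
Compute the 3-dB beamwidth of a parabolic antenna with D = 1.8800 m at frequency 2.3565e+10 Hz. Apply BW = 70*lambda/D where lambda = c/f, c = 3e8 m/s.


lambda = c / f = 3.0000e+08 / 2.3565e+10 = 0.01273074 m
BW = 70 * 0.01273074 / 1.8800 = 0.4740 deg

0.4740 deg


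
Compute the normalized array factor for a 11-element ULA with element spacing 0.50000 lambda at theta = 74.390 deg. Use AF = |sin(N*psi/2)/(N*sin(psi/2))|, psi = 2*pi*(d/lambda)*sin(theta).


psi = 2*pi*0.50000*sin(74.390 deg) = 3.025717 rad
AF = |sin(11*3.025717/2) / (11*sin(3.025717/2))| = 0.07319

0.07319


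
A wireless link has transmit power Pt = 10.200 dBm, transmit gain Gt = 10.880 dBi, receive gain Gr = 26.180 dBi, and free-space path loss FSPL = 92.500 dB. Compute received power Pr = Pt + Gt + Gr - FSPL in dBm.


Pr = 10.200 + 10.880 + 26.180 - 92.500 = -45.24 dBm

-45.24 dBm


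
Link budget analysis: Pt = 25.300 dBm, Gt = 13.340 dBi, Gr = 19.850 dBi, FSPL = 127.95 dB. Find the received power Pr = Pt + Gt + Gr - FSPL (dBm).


Pr = 25.300 + 13.340 + 19.850 - 127.95 = -69.46 dBm

-69.46 dBm


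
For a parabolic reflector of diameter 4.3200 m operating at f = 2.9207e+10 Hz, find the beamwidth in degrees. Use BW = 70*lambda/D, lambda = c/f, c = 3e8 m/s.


lambda = c / f = 3.0000e+08 / 2.9207e+10 = 0.01027151 m
BW = 70 * 0.01027151 / 4.3200 = 0.1664 deg

0.1664 deg


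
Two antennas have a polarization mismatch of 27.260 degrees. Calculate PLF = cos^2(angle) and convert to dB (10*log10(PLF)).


PLF_linear = cos^2(27.260 deg) = 0.7902094
PLF_dB = 10 * log10(0.7902094) = -1.023 dB

-1.023 dB


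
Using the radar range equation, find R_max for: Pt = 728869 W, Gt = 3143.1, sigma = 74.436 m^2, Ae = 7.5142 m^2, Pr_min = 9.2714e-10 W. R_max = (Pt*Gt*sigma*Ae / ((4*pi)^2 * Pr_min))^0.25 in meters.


R^4 = 728869*3143.1*74.436*7.5142 / ((4*pi)^2 * 9.2714e-10) = 8.752022e+18
R_max = 8.752022e+18^0.25 = 54391 m

54391 m


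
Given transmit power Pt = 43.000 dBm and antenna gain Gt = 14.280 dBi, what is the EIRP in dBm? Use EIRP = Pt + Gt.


EIRP = Pt + Gt = 43.000 + 14.280 = 57.28 dBm

57.28 dBm


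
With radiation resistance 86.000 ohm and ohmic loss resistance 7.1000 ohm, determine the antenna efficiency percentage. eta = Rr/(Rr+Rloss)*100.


eta = 86.000 / (86.000 + 7.1000) * 100 = 92.37%

92.37%


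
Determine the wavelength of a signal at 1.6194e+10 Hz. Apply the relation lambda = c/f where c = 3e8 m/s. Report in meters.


lambda = c / f = 3.0000e+08 / 1.6194e+10 = 0.01853 m

0.01853 m


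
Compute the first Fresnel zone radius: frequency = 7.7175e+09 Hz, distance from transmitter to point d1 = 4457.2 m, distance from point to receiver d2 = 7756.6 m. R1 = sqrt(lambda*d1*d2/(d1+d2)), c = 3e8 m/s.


lambda = c / f = 3.0000e+08 / 7.7175e+09 = 0.03887269 m
R1 = sqrt(0.03887269 * 4457.2 * 7756.6 / (4457.2 + 7756.6)) = 10.49 m

10.49 m


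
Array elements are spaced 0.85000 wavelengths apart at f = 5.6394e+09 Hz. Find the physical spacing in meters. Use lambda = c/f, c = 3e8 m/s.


lambda = c / f = 3.0000e+08 / 5.6394e+09 = 0.05319715 m
d = 0.85000 * 0.05319715 = 0.04522 m

0.04522 m


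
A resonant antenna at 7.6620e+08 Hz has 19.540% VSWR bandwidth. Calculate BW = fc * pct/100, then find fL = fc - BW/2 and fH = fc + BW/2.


BW = 7.6620e+08 * 19.540/100 = 1.497155e+08 Hz
fL = 7.6620e+08 - 1.497155e+08/2 = 6.913e+08 Hz
fH = 7.6620e+08 + 1.497155e+08/2 = 8.411e+08 Hz

BW=1.497e+08 Hz, fL=6.913e+08 Hz, fH=8.411e+08 Hz


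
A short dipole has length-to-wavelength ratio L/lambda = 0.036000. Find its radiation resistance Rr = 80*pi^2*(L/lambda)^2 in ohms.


Rr = 80 * pi^2 * (0.036000)^2 = 80 * 9.869604 * 1.296000e-03 = 1.023 ohm

1.023 ohm


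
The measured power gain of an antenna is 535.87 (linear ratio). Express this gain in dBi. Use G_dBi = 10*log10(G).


G_dBi = 10 * log10(535.87) = 27.29 dBi

27.29 dBi


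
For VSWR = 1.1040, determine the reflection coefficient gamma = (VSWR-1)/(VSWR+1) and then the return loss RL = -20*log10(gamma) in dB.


gamma = (1.1040 - 1) / (1.1040 + 1) = 0.04942966
RL = -20 * log10(0.04942966) = 26.12 dB

26.12 dB


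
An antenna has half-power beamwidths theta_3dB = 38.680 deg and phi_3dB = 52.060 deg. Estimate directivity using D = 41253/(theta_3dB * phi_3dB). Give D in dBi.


D_linear = 41253 / (38.680 * 52.060) = 20.48637
D_dBi = 10 * log10(20.48637) = 13.11 dBi

13.11 dBi


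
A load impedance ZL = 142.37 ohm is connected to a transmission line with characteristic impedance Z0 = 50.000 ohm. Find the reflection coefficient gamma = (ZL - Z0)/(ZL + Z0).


gamma = (142.37 - 50.000) / (142.37 + 50.000) = 0.4802

0.4802


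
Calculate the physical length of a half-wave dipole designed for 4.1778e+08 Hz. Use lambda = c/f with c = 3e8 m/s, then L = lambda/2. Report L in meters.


lambda = c / f = 3.0000e+08 / 4.1778e+08 = 0.7180813 m
L = lambda / 2 = 0.7180813 / 2 = 0.3590 m

0.3590 m


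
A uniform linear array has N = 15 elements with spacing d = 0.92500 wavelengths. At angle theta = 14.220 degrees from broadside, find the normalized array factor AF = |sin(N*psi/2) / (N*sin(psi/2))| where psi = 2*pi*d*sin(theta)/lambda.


psi = 2*pi*0.92500*sin(14.220 deg) = 1.427680 rad
AF = |sin(15*1.427680/2) / (15*sin(1.427680/2))| = 0.09763

0.09763


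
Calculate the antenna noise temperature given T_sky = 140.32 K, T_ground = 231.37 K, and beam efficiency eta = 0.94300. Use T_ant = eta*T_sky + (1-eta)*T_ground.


T_ant = 0.94300 * 140.32 + (1 - 0.94300) * 231.37 = 145.5 K

145.5 K


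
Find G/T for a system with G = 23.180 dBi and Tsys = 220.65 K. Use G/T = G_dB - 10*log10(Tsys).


G/T = 23.180 - 10*log10(220.65) = 23.180 - 23.43704 = -0.2570 dB/K

-0.2570 dB/K


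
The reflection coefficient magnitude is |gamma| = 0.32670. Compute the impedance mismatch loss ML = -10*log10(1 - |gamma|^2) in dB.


ML = -10 * log10(1 - 0.32670^2) = -10 * log10(0.89326711) = 0.4902 dB

0.4902 dB


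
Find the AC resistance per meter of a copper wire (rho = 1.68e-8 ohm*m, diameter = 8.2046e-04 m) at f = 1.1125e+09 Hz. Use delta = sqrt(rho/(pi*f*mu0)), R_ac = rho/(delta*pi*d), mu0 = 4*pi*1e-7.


delta = sqrt(1.68e-8 / (pi * 1.1125e+09 * 4*pi*1e-7)) = 1.955801e-06 m
R_ac = 1.68e-8 / (1.955801e-06 * pi * 8.2046e-04) = 3.333 ohm/m

3.333 ohm/m


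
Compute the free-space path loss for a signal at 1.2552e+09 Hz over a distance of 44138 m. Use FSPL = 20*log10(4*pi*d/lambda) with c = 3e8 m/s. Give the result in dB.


lambda = c / f = 3.0000e+08 / 1.2552e+09 = 0.2390057 m
FSPL = 20 * log10(4*pi*44138/0.2390057) = 127.3 dB

127.3 dB


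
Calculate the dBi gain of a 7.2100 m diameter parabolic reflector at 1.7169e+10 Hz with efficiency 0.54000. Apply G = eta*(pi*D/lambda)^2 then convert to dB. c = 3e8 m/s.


lambda = c / f = 3.0000e+08 / 1.7169e+10 = 0.01747335 m
G_linear = 0.54000 * (pi * 7.2100 / 0.01747335)^2 = 907427.0
G_dBi = 10 * log10(907427.0) = 59.58 dBi

59.58 dBi


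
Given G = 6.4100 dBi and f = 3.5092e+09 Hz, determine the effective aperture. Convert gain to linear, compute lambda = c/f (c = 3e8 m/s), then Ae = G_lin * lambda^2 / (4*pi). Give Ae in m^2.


lambda = c / f = 3.0000e+08 / 3.5092e+09 = 0.08548957 m
G_linear = 10^(6.4100/10) = 4.375221
Ae = G_linear * lambda^2 / (4*pi) = 4.375221 * 0.08548957^2 / (4*pi) = 2.545e-03 m^2

2.545e-03 m^2


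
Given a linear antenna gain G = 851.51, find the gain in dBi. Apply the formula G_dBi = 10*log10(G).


G_dBi = 10 * log10(851.51) = 29.30 dBi

29.30 dBi


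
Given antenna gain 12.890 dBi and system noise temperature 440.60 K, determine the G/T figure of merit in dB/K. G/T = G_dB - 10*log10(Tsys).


G/T = 12.890 - 10*log10(440.60) = 12.890 - 26.44044 = -13.55 dB/K

-13.55 dB/K


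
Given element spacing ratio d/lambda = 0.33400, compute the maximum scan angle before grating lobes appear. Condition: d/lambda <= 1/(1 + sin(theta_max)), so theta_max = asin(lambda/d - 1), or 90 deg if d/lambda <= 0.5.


lambda/d - 1 = 1/0.33400 - 1 = 1.994012 >= 1
d/lambda <= 0.5, so the array can scan to endfire without grating lobes: theta_max = 90 deg

90 deg


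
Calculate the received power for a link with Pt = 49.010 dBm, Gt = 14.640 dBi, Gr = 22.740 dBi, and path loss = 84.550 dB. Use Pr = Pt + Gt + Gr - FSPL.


Pr = 49.010 + 14.640 + 22.740 - 84.550 = 1.84 dBm

1.84 dBm


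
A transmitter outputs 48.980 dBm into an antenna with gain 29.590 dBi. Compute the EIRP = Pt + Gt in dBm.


EIRP = Pt + Gt = 48.980 + 29.590 = 78.57 dBm

78.57 dBm


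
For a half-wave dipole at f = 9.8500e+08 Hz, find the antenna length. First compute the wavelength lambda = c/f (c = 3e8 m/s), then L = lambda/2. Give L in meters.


lambda = c / f = 3.0000e+08 / 9.8500e+08 = 0.3045685 m
L = lambda / 2 = 0.3045685 / 2 = 0.1523 m

0.1523 m


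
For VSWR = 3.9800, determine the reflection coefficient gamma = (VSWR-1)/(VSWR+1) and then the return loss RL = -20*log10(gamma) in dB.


gamma = (3.9800 - 1) / (3.9800 + 1) = 0.5983936
RL = -20 * log10(0.5983936) = 4.460 dB

4.460 dB


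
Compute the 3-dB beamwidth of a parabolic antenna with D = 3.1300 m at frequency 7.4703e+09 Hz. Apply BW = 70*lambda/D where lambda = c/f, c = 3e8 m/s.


lambda = c / f = 3.0000e+08 / 7.4703e+09 = 0.04015903 m
BW = 70 * 0.04015903 / 3.1300 = 0.8981 deg

0.8981 deg


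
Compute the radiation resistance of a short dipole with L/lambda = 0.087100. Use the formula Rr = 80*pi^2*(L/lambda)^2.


Rr = 80 * pi^2 * (0.087100)^2 = 80 * 9.869604 * 7.586410e-03 = 5.990 ohm

5.990 ohm


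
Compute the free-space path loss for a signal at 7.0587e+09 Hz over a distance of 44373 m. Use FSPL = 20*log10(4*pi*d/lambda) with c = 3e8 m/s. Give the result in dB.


lambda = c / f = 3.0000e+08 / 7.0587e+09 = 0.04250074 m
FSPL = 20 * log10(4*pi*44373/0.04250074) = 142.4 dB

142.4 dB


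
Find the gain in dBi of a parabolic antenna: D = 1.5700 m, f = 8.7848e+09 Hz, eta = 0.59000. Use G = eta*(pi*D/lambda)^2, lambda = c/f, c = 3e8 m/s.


lambda = c / f = 3.0000e+08 / 8.7848e+09 = 0.03414990 m
G_linear = 0.59000 * (pi * 1.5700 / 0.03414990)^2 = 12307.57
G_dBi = 10 * log10(12307.57) = 40.90 dBi

40.90 dBi


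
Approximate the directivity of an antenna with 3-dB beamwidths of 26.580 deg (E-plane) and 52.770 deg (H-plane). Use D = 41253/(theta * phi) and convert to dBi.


D_linear = 41253 / (26.580 * 52.770) = 29.41125
D_dBi = 10 * log10(29.41125) = 14.69 dBi

14.69 dBi


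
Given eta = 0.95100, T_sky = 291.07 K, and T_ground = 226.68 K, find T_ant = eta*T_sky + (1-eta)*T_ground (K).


T_ant = 0.95100 * 291.07 + (1 - 0.95100) * 226.68 = 287.9 K

287.9 K


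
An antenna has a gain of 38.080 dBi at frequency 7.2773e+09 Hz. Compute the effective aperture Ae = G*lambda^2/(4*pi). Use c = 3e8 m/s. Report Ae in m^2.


lambda = c / f = 3.0000e+08 / 7.2773e+09 = 0.04122408 m
G_linear = 10^(38.080/10) = 6426.877
Ae = G_linear * lambda^2 / (4*pi) = 6426.877 * 0.04122408^2 / (4*pi) = 0.8691 m^2

0.8691 m^2


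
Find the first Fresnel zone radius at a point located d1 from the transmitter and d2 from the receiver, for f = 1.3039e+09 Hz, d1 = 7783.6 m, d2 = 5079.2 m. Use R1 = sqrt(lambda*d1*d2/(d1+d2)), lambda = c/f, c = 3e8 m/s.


lambda = c / f = 3.0000e+08 / 1.3039e+09 = 0.2300790 m
R1 = sqrt(0.2300790 * 7783.6 * 5079.2 / (7783.6 + 5079.2)) = 26.59 m

26.59 m


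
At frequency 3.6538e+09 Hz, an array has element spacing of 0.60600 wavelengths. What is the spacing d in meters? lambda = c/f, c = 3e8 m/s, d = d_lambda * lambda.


lambda = c / f = 3.0000e+08 / 3.6538e+09 = 0.08210630 m
d = 0.60600 * 0.08210630 = 0.04976 m

0.04976 m


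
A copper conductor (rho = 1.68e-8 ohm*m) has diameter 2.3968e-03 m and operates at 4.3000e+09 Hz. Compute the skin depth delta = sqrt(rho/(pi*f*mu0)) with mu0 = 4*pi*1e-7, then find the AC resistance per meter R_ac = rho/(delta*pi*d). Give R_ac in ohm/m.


delta = sqrt(1.68e-8 / (pi * 4.3000e+09 * 4*pi*1e-7)) = 9.948109e-07 m
R_ac = 1.68e-8 / (9.948109e-07 * pi * 2.3968e-03) = 2.243 ohm/m

2.243 ohm/m


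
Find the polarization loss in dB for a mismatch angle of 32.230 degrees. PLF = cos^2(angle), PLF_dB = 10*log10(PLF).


PLF_linear = cos^2(32.230 deg) = 0.7155706
PLF_dB = 10 * log10(0.7155706) = -1.453 dB

-1.453 dB


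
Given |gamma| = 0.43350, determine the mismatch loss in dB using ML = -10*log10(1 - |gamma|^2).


ML = -10 * log10(1 - 0.43350^2) = -10 * log10(0.81207775) = 0.9040 dB

0.9040 dB


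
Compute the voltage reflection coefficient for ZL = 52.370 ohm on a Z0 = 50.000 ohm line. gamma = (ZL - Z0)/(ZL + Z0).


gamma = (52.370 - 50.000) / (52.370 + 50.000) = 0.02315

0.02315


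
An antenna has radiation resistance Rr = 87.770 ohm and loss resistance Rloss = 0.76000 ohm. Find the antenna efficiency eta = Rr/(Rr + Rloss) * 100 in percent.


eta = 87.770 / (87.770 + 0.76000) * 100 = 99.14%

99.14%


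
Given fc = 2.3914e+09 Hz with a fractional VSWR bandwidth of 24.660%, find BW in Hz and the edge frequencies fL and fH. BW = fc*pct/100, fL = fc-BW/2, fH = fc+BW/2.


BW = 2.3914e+09 * 24.660/100 = 5.897192e+08 Hz
fL = 2.3914e+09 - 5.897192e+08/2 = 2.097e+09 Hz
fH = 2.3914e+09 + 5.897192e+08/2 = 2.686e+09 Hz

BW=5.897e+08 Hz, fL=2.097e+09 Hz, fH=2.686e+09 Hz


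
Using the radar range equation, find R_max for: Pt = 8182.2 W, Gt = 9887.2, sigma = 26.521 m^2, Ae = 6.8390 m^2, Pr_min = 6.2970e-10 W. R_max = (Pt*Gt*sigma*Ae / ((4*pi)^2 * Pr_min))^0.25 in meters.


R^4 = 8182.2*9887.2*26.521*6.8390 / ((4*pi)^2 * 6.2970e-10) = 1.475613e+17
R_max = 1.475613e+17^0.25 = 19599 m

19599 m


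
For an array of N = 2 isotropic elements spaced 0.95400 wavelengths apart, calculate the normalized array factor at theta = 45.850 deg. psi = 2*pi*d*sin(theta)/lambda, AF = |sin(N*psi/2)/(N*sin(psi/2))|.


psi = 2*pi*0.95400*sin(45.850 deg) = 4.300921 rad
AF = |sin(2*4.300921/2) / (2*sin(4.300921/2))| = 0.5477

0.5477


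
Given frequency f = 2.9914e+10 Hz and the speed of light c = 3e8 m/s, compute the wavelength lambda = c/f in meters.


lambda = c / f = 3.0000e+08 / 2.9914e+10 = 0.01003 m

0.01003 m


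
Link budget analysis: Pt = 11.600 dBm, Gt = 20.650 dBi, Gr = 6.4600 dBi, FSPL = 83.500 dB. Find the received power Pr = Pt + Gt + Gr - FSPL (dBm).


Pr = 11.600 + 20.650 + 6.4600 - 83.500 = -44.79 dBm

-44.79 dBm


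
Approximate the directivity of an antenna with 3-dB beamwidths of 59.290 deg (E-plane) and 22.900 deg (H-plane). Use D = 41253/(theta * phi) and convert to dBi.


D_linear = 41253 / (59.290 * 22.900) = 30.38356
D_dBi = 10 * log10(30.38356) = 14.83 dBi

14.83 dBi


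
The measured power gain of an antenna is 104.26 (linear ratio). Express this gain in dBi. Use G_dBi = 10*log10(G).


G_dBi = 10 * log10(104.26) = 20.18 dBi

20.18 dBi


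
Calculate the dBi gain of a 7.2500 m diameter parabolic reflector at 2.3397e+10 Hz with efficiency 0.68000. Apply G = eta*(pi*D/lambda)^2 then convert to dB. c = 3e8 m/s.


lambda = c / f = 3.0000e+08 / 2.3397e+10 = 0.01282216 m
G_linear = 0.68000 * (pi * 7.2500 / 0.01282216)^2 = 2.145667e+06
G_dBi = 10 * log10(2.145667e+06) = 63.32 dBi

63.32 dBi


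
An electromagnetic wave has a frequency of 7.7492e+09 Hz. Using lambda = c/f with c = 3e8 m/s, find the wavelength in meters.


lambda = c / f = 3.0000e+08 / 7.7492e+09 = 0.03871 m

0.03871 m


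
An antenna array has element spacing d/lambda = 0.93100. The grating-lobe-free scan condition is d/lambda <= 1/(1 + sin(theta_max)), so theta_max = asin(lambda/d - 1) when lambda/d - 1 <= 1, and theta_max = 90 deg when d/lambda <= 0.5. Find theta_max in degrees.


lambda/d - 1 = 1/0.93100 - 1 = 0.07411386
theta_max = asin(0.07411386) = 4.250 deg

4.250 deg


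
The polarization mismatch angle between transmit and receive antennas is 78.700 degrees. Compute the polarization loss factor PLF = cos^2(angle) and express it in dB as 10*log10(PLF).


PLF_linear = cos^2(78.700 deg) = 0.03839489
PLF_dB = 10 * log10(0.03839489) = -14.16 dB

-14.16 dB


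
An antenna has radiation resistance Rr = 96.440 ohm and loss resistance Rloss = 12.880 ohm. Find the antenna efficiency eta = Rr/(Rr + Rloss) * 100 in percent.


eta = 96.440 / (96.440 + 12.880) * 100 = 88.22%

88.22%


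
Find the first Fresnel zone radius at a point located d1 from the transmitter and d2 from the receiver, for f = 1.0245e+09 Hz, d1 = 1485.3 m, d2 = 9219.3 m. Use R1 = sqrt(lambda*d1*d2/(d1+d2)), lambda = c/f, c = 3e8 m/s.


lambda = c / f = 3.0000e+08 / 1.0245e+09 = 0.2928258 m
R1 = sqrt(0.2928258 * 1485.3 * 9219.3 / (1485.3 + 9219.3)) = 19.35 m

19.35 m


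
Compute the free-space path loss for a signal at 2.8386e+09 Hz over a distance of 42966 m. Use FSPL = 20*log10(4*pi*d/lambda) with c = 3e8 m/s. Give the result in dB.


lambda = c / f = 3.0000e+08 / 2.8386e+09 = 0.1056859 m
FSPL = 20 * log10(4*pi*42966/0.1056859) = 134.2 dB

134.2 dB


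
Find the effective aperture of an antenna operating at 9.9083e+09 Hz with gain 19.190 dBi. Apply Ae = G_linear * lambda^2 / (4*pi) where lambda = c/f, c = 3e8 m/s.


lambda = c / f = 3.0000e+08 / 9.9083e+09 = 0.03027765 m
G_linear = 10^(19.190/10) = 82.98508
Ae = G_linear * lambda^2 / (4*pi) = 82.98508 * 0.03027765^2 / (4*pi) = 6.054e-03 m^2

6.054e-03 m^2


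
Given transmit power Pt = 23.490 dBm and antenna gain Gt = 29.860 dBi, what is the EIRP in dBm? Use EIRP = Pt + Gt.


EIRP = Pt + Gt = 23.490 + 29.860 = 53.35 dBm

53.35 dBm


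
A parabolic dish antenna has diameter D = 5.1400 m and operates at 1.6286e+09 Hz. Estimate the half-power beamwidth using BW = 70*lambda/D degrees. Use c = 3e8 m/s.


lambda = c / f = 3.0000e+08 / 1.6286e+09 = 0.1842073 m
BW = 70 * 0.1842073 / 5.1400 = 2.509 deg

2.509 deg


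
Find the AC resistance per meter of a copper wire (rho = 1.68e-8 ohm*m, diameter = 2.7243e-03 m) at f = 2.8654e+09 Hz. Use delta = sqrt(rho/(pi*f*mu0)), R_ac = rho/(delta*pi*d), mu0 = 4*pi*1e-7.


delta = sqrt(1.68e-8 / (pi * 2.8654e+09 * 4*pi*1e-7)) = 1.218659e-06 m
R_ac = 1.68e-8 / (1.218659e-06 * pi * 2.7243e-03) = 1.611 ohm/m

1.611 ohm/m


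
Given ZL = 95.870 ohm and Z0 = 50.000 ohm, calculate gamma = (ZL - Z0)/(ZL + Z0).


gamma = (95.870 - 50.000) / (95.870 + 50.000) = 0.3145

0.3145


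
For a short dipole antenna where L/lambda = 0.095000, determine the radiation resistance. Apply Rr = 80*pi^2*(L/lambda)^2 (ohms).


Rr = 80 * pi^2 * (0.095000)^2 = 80 * 9.869604 * 9.025000e-03 = 7.126 ohm

7.126 ohm


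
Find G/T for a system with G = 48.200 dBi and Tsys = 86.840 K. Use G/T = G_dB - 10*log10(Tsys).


G/T = 48.200 - 10*log10(86.840) = 48.200 - 19.38720 = 28.81 dB/K

28.81 dB/K


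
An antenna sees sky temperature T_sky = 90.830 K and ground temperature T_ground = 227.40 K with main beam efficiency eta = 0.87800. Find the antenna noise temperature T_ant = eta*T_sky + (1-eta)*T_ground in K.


T_ant = 0.87800 * 90.830 + (1 - 0.87800) * 227.40 = 107.5 K

107.5 K


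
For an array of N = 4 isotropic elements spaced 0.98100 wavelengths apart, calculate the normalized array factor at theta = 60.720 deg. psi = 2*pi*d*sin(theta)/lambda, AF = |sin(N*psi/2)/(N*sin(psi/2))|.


psi = 2*pi*0.98100*sin(60.720 deg) = 5.376317 rad
AF = |sin(4*5.376317/2) / (4*sin(5.376317/2))| = 0.5539

0.5539


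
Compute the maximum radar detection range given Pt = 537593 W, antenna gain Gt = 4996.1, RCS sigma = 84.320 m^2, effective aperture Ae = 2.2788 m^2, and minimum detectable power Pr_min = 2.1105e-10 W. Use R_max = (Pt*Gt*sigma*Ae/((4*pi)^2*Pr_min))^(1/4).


R^4 = 537593*4996.1*84.320*2.2788 / ((4*pi)^2 * 2.1105e-10) = 1.548519e+19
R_max = 1.548519e+19^0.25 = 62731 m

62731 m


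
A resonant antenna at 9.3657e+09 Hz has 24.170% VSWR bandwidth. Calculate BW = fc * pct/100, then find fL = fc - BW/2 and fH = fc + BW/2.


BW = 9.3657e+09 * 24.170/100 = 2.263690e+09 Hz
fL = 9.3657e+09 - 2.263690e+09/2 = 8.234e+09 Hz
fH = 9.3657e+09 + 2.263690e+09/2 = 1.050e+10 Hz

BW=2.264e+09 Hz, fL=8.234e+09 Hz, fH=1.050e+10 Hz


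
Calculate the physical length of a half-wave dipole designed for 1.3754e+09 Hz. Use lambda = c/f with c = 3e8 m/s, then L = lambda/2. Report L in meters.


lambda = c / f = 3.0000e+08 / 1.3754e+09 = 0.2181184 m
L = lambda / 2 = 0.2181184 / 2 = 0.1091 m

0.1091 m


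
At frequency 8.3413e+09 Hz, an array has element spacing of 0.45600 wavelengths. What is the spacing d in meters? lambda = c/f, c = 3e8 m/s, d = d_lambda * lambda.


lambda = c / f = 3.0000e+08 / 8.3413e+09 = 0.03596562 m
d = 0.45600 * 0.03596562 = 0.01640 m

0.01640 m


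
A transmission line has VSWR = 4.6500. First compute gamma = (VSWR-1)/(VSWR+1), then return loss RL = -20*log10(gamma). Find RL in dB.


gamma = (4.6500 - 1) / (4.6500 + 1) = 0.6460177
RL = -20 * log10(0.6460177) = 3.795 dB

3.795 dB


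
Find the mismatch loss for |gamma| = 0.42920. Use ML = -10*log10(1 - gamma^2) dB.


ML = -10 * log10(1 - 0.42920^2) = -10 * log10(0.81578736) = 0.8842 dB

0.8842 dB


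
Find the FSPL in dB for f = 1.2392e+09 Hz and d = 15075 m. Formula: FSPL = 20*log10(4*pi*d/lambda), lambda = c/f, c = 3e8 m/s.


lambda = c / f = 3.0000e+08 / 1.2392e+09 = 0.2420917 m
FSPL = 20 * log10(4*pi*15075/0.2420917) = 117.9 dB

117.9 dB


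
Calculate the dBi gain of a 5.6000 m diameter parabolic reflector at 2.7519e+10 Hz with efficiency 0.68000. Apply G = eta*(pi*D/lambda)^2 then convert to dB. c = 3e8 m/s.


lambda = c / f = 3.0000e+08 / 2.7519e+10 = 0.01090156 m
G_linear = 0.68000 * (pi * 5.6000 / 0.01090156)^2 = 1.770955e+06
G_dBi = 10 * log10(1.770955e+06) = 62.48 dBi

62.48 dBi


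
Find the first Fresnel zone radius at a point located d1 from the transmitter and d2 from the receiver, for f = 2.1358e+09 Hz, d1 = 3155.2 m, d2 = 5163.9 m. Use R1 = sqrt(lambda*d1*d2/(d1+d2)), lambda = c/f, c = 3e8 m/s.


lambda = c / f = 3.0000e+08 / 2.1358e+09 = 0.1404626 m
R1 = sqrt(0.1404626 * 3155.2 * 5163.9 / (3155.2 + 5163.9)) = 16.59 m

16.59 m


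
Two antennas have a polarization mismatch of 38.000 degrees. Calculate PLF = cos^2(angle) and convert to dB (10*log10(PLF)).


PLF_linear = cos^2(38.000 deg) = 0.6209609
PLF_dB = 10 * log10(0.6209609) = -2.069 dB

-2.069 dB


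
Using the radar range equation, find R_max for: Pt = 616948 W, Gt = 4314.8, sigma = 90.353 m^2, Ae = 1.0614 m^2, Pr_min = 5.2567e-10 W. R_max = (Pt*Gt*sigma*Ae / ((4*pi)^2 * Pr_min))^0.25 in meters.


R^4 = 616948*4314.8*90.353*1.0614 / ((4*pi)^2 * 5.2567e-10) = 3.075374e+18
R_max = 3.075374e+18^0.25 = 41877 m

41877 m


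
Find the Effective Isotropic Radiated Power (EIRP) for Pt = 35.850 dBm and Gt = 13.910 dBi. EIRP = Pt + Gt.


EIRP = Pt + Gt = 35.850 + 13.910 = 49.76 dBm

49.76 dBm


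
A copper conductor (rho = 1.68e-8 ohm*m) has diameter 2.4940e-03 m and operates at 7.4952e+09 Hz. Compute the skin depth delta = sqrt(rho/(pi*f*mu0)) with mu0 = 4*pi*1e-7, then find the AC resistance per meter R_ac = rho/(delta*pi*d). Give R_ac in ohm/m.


delta = sqrt(1.68e-8 / (pi * 7.4952e+09 * 4*pi*1e-7)) = 7.534998e-07 m
R_ac = 1.68e-8 / (7.534998e-07 * pi * 2.4940e-03) = 2.846 ohm/m

2.846 ohm/m


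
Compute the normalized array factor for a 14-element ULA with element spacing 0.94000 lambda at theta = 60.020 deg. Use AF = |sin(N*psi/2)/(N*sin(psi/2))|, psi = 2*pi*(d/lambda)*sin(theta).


psi = 2*pi*0.94000*sin(60.020 deg) = 5.115945 rad
AF = |sin(14*5.115945/2) / (14*sin(5.115945/2))| = 0.1232

0.1232


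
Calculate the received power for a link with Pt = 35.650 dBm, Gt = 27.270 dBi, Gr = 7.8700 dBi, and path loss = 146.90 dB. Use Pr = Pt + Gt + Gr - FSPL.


Pr = 35.650 + 27.270 + 7.8700 - 146.90 = -76.11 dBm

-76.11 dBm


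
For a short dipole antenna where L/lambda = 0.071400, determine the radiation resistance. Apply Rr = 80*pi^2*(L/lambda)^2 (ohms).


Rr = 80 * pi^2 * (0.071400)^2 = 80 * 9.869604 * 5.097960e-03 = 4.025 ohm

4.025 ohm


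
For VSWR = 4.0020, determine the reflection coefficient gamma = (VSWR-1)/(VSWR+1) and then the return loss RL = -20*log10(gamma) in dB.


gamma = (4.0020 - 1) / (4.0020 + 1) = 0.6001599
RL = -20 * log10(0.6001599) = 4.435 dB

4.435 dB


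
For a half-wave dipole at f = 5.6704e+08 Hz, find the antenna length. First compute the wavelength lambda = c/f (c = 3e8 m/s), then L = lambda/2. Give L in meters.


lambda = c / f = 3.0000e+08 / 5.6704e+08 = 0.5290632 m
L = lambda / 2 = 0.5290632 / 2 = 0.2645 m

0.2645 m


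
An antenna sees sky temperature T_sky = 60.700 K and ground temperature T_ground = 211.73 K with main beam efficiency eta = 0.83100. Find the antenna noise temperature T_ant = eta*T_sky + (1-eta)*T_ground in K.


T_ant = 0.83100 * 60.700 + (1 - 0.83100) * 211.73 = 86.22 K

86.22 K


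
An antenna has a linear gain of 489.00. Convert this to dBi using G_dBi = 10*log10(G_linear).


G_dBi = 10 * log10(489.00) = 26.89 dBi

26.89 dBi
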